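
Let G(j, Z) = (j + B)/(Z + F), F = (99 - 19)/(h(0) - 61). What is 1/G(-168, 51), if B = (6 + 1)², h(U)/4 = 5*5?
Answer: -2069/4641 ≈ -0.44581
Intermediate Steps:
h(U) = 100 (h(U) = 4*(5*5) = 4*25 = 100)
B = 49 (B = 7² = 49)
F = 80/39 (F = (99 - 19)/(100 - 61) = 80/39 ≈ 2.0513)
G(j, Z) = (49 + j)/(80/39 + Z) (G(j, Z) = (j + 49)/(Z + 80/39) = (49 + j)/(80/39 + Z))
1/G(-168, 51) = 1/(39*(49 - 168)/(80 + 39*51)) = 1/(39*(-119)/(80 + 1989)) = 1/(39*(-119)/2069) = 1/(39*(1/2069)*(-119)) = 1/(-4641/2069) = -2069/4641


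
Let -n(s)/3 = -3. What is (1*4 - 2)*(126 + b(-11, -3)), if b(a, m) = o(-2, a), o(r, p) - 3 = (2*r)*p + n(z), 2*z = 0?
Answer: 364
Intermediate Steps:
z = 0 (z = (½)*0 = 0)
n(s) = 9 (n(s) = -3*(-3) = 9)
o(r, p) = 12 + 2*p*r (o(r, p) = 3 + ((2*r)*p + 9) = 3 + (2*p*r + 9) = 3 + (9 + 2*p*r) = 12 + 2*p*r)
b(a, m) = 12 - 4*a (b(a, m) = 12 + 2*a*(-2) = 12 - 4*a)
(1*4 - 2)*(126 + b(-11, -3)) = (1*4 - 2)*(126 + (12 - 4*(-11))) = (4 - 2)*(126 + (12 + 44)) = 2*(126 + 56) = 2*182 = 364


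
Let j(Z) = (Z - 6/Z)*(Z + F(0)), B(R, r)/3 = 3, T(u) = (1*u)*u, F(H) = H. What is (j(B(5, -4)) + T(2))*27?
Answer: 2133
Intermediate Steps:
T(u) = u² (T(u) = u*u = u²)
B(R, r) = 9 (B(R, r) = 3*3 = 9)
j(Z) = Z*(Z - 6/Z) (j(Z) = (Z - 6/Z)*(Z + 0) = (Z - 6/Z)*Z = Z*(Z - 6/Z))
(j(B(5, -4)) + T(2))*27 = ((-6 + 9²) + 2²)*27 = ((-6 + 81) + 4)*27 = (75 + 4)*27 = 79*27 = 2133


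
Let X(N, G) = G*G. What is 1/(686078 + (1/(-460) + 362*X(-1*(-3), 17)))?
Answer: 460/363720159 ≈ 1.2647e-6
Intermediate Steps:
X(N, G) = G**2
1/(686078 + (1/(-460) + 362*X(-1*(-3), 17))) = 1/(686078 + (1/(-460) + 362*17**2)) = 1/(686078 + (-1/460 + 362*289)) = 1/(686078 + (-1/460 + 104618)) = 1/(686078 + 48124279/460) = 1/(363720159/460) = 460/363720159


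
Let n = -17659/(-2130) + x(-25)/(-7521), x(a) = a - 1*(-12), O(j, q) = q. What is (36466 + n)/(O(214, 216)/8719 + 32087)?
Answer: 1698194733435757/1493929367450790 ≈ 1.1367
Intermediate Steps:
x(a) = 12 + a (x(a) = a + 12 = 12 + a)
n = 44280343/5339910 (n = -17659/(-2130) + (12 - 25)/(-7521) = -17659*(-1/2130) - 13*(-1/7521) = 17659/2130 + 13/7521 = 44280343/5339910 ≈ 8.2923)
(36466 + n)/(O(214, 216)/8719 + 32087) = (36466 + 44280343/5339910)/(216/8719 + 32087) = 194769438403/(5339910*(216*(1/8719) + 32087)) = 194769438403/(5339910*(216/8719 + 32087)) = 194769438403/(5339910*(279766769/8719)) = (194769438403/5339910)*(8719/279766769) = 1698194733435757/1493929367450790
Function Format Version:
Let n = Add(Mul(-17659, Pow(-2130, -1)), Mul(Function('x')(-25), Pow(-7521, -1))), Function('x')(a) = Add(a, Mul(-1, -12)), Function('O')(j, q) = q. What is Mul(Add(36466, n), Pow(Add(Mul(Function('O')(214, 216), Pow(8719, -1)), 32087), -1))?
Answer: Rational(1698194733435757, 1493929367450790) ≈ 1.1367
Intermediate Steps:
Function('x')(a) = Add(12, a) (Function('x')(a) = Add(a, 12) = Add(12, a))
n = Rational(44280343, 5339910) (n = Add(Mul(-17659, Pow(-2130, -1)), Mul(Add(12, -25), Pow(-7521, -1))) = Add(Mul(-17659, Rational(-1, 2130)), Mul(-13, Rational(-1, 7521))) = Add(Rational(17659, 2130), Rational(13, 7521)) = Rational(44280343, 5339910) ≈ 8.2923)
Mul(Add(36466, n), Pow(Add(Mul(Function('O')(214, 216), Pow(8719, -1)), 32087), -1)) = Mul(Add(36466, Rational(44280343, 5339910)), Pow(Add(Mul(216, Pow(8719, -1)), 32087), -1)) = Mul(Rational(194769438403, 5339910), Pow(Add(Mul(216, Rational(1, 8719)), 32087), -1)) = Mul(Rational(194769438403, 5339910), Pow(Add(Rational(216, 8719), 32087), -1)) = Mul(Rational(194769438403, 5339910), Pow(Rational(279766769, 8719), -1)) = Mul(Rational(194769438403, 5339910), Rational(8719, 279766769)) = Rational(1698194733435757, 1493929367450790)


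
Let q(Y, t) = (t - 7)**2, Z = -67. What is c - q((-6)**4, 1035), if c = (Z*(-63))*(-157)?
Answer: -1719481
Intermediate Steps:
q(Y, t) = (-7 + t)**2
c = -662697 (c = -67*(-63)*(-157) = 4221*(-157) = -662697)
c - q((-6)**4, 1035) = -662697 - (-7 + 1035)**2 = -662697 - 1*1028**2 = -662697 - 1*1056784 = -662697 - 1056784 = -1719481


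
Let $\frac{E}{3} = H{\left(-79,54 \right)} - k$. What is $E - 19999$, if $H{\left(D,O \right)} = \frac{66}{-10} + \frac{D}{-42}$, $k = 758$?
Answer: $- \frac{1560101}{70} \approx -22287.0$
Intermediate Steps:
$H{\left(D,O \right)} = - \frac{33}{5} - \frac{D}{42}$ ($H{\left(D,O \right)} = 66 \left(- \frac{1}{10}\right) + D \left(- \frac{1}{42}\right) = - \frac{33}{5} - \frac{D}{42}$)
$E = - \frac{160171}{70}$ ($E = 3 \left(\left(- \frac{33}{5} - - \frac{79}{42}\right) - 758\right) = 3 \left(\left(- \frac{33}{5} + \frac{79}{42}\right) - 758\right) = 3 \left(- \frac{991}{210} - 758\right) = 3 \left(- \frac{160171}{210}\right) = - \frac{160171}{70} \approx -2288.2$)
$E - 19999 = - \frac{160171}{70} - 19999 = - \frac{1560101}{70}$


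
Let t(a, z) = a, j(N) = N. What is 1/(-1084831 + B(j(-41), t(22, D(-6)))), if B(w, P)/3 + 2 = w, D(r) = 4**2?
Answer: -1/1084960 ≈ -9.2169e-7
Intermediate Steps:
D(r) = 16
B(w, P) = -6 + 3*w
1/(-1084831 + B(j(-41), t(22, D(-6)))) = 1/(-1084831 + (-6 + 3*(-41))) = 1/(-1084831 + (-6 - 123)) = 1/(-1084831 - 129) = 1/(-1084960) = -1/1084960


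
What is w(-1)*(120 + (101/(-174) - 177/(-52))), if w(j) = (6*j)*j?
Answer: 555653/754 ≈ 736.94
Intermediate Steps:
w(j) = 6*j²
w(-1)*(120 + (101/(-174) - 177/(-52))) = (6*(-1)²)*(120 + (101/(-174) - 177/(-52))) = (6*1)*(120 + (101*(-1/174) - 177*(-1/52))) = 6*(120 + (-101/174 + 177/52)) = 6*(120 + 12773/4524) = 6*(555653/4524) = 555653/754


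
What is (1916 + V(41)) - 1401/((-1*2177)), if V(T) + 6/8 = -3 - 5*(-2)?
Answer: 16744557/8708 ≈ 1922.9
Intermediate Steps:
V(T) = 25/4 (V(T) = -¾ + (-3 - 5*(-2)) = -¾ + (-3 + 10) = -¾ + 7 = 25/4)
(1916 + V(41)) - 1401/((-1*2177)) = (1916 + 25/4) - 1401/((-1*2177)) = 7689/4 - 1401/(-2177) = 7689/4 - 1401*(-1/2177) = 7689/4 + 1401/2177 = 16744557/8708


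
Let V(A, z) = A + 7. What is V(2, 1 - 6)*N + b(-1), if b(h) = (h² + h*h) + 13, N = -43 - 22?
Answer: -570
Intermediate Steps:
V(A, z) = 7 + A
N = -65
b(h) = 13 + 2*h² (b(h) = (h² + h²) + 13 = 2*h² + 13 = 13 + 2*h²)
V(2, 1 - 6)*N + b(-1) = (7 + 2)*(-65) + (13 + 2*(-1)²) = 9*(-65) + (13 + 2*1) = -585 + (13 + 2) = -585 + 15 = -570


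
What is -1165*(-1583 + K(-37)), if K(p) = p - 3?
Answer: 1890795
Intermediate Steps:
K(p) = -3 + p
-1165*(-1583 + K(-37)) = -1165*(-1583 + (-3 - 37)) = -1165*(-1583 - 40) = -1165*(-1623) = 1890795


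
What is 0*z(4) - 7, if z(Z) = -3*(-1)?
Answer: -7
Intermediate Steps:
z(Z) = 3
0*z(4) - 7 = 0*3 - 7 = 0 - 7 = -7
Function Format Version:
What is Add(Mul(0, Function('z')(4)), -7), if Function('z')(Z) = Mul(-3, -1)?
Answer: -7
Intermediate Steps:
Function('z')(Z) = 3
Add(Mul(0, Function('z')(4)), -7) = Add(Mul(0, 3), -7) = Add(0, -7) = -7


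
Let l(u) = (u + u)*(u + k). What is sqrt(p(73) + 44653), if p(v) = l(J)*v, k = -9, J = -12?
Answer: sqrt(81445) ≈ 285.39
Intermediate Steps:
l(u) = 2*u*(-9 + u) (l(u) = (u + u)*(u - 9) = (2*u)*(-9 + u) = 2*u*(-9 + u))
p(v) = 504*v (p(v) = (2*(-12)*(-9 - 12))*v = (2*(-12)*(-21))*v = 504*v)
sqrt(p(73) + 44653) = sqrt(504*73 + 44653) = sqrt(36792 + 44653) = sqrt(81445)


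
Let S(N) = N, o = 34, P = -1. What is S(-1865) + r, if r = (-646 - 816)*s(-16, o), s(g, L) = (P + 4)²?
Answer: -15023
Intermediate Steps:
s(g, L) = 9 (s(g, L) = (-1 + 4)² = 3² = 9)
r = -13158 (r = (-646 - 816)*9 = -1462*9 = -13158)
S(-1865) + r = -1865 - 13158 = -15023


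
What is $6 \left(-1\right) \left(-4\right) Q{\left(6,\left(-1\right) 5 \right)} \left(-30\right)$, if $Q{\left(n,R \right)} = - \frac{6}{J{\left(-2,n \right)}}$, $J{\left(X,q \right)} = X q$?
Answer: $-360$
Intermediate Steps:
$Q{\left(n,R \right)} = \frac{3}{n}$ ($Q{\left(n,R \right)} = - \frac{6}{\left(-2\right) n} = - 6 \left(- \frac{1}{2 n}\right) = \frac{3}{n}$)
$6 \left(-1\right) \left(-4\right) Q{\left(6,\left(-1\right) 5 \right)} \left(-30\right) = 6 \left(-1\right) \left(-4\right) \frac{3}{6} \left(-30\right) = \left(-6\right) \left(-4\right) 3 \cdot \frac{1}{6} \left(-30\right) = 24 \cdot \frac{1}{2} \left(-30\right) = 12 \left(-30\right) = -360$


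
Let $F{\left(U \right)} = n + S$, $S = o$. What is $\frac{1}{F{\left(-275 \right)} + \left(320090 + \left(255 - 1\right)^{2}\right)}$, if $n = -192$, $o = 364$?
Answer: $\frac{1}{384778} \approx 2.5989 \cdot 10^{-6}$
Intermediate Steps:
$S = 364$
$F{\left(U \right)} = 172$ ($F{\left(U \right)} = -192 + 364 = 172$)
$\frac{1}{F{\left(-275 \right)} + \left(320090 + \left(255 - 1\right)^{2}\right)} = \frac{1}{172 + \left(320090 + \left(255 - 1\right)^{2}\right)} = \frac{1}{172 + \left(320090 + 254^{2}\right)} = \frac{1}{172 + \left(320090 + 64516\right)} = \frac{1}{172 + 384606} = \frac{1}{384778}$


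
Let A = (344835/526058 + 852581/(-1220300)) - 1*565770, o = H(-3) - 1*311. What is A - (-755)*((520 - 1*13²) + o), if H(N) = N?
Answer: -172631220415417099/320974288700 ≈ -5.3784e+5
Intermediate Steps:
o = -314 (o = -3 - 1*311 = -3 - 311 = -314)
A = -181597637170251599/320974288700 (A = (344835*(1/526058) + 852581*(-1/1220300)) - 565770 = (344835/526058 - 852581/1220300) - 565770 = -13852452599/320974288700 - 565770 = -181597637170251599/320974288700 ≈ -5.6577e+5)
A - (-755)*((520 - 1*13²) + o) = -181597637170251599/320974288700 - (-755)*((520 - 1*13²) - 314) = -181597637170251599/320974288700 - (-755)*((520 - 1*169) - 314) = -181597637170251599/320974288700 - (-755)*((520 - 169) - 314) = -181597637170251599/320974288700 - (-755)*(351 - 314) = -181597637170251599/320974288700 - (-755)*37 = -181597637170251599/320974288700 - 1*(-27935) = -181597637170251599/320974288700 + 27935 = -172631220415417099/320974288700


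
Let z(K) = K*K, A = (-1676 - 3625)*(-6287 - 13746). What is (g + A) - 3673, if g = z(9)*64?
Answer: 106196444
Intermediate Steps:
A = 106194933 (A = -5301*(-20033) = 106194933)
z(K) = K²
g = 5184 (g = 9²*64 = 81*64 = 5184)
(g + A) - 3673 = (5184 + 106194933) - 3673 = 106200117 - 3673 = 106196444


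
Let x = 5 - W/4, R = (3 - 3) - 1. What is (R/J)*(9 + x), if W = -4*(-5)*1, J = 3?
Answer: -3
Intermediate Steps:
R = -1 (R = 0 - 1 = -1)
W = 20 (W = 20*1 = 20)
x = 0 (x = 5 - 20/4 = 5 - 1*5 = 5 - 5 = 0)
(R/J)*(9 + x) = (-1/3)*(9 + 0) = -1*⅓*9 = -⅓*9 = -3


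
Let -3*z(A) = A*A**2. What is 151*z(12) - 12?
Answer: -86988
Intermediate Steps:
z(A) = -A**3/3 (z(A) = -A*A**2/3 = -A**3/3)
151*z(12) - 12 = 151*(-1/3*12**3) - 12 = 151*(-1/3*1728) - 12 = 151*(-576) - 12 = -86976 - 12 = -86988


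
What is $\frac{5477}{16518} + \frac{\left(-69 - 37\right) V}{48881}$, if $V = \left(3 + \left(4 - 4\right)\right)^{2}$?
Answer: $\frac{251963065}{807416358} \approx 0.31206$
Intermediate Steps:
$V = 9$ ($V = \left(3 + 0\right)^{2} = 3^{2} = 9$)
$\frac{5477}{16518} + \frac{\left(-69 - 37\right) V}{48881} = \frac{5477}{16518} + \frac{\left(-69 - 37\right) 9}{48881} = 5477 \cdot \frac{1}{16518} + \left(-106\right) 9 \cdot \frac{1}{48881} = \frac{5477}{16518} - \frac{954}{48881} = \frac{251963065}{807416358}$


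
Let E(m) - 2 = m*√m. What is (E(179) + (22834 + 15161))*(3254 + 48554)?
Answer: 1968548576 + 9273632*√179 ≈ 2.0926e+9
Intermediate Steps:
E(m) = 2 + m^(3/2) (E(m) = 2 + m*√m = 2 + m^(3/2))
(E(179) + (22834 + 15161))*(3254 + 48554) = ((2 + 179^(3/2)) + (22834 + 15161))*(3254 + 48554) = ((2 + 179*√179) + 37995)*51808 = (37997 + 179*√179)*51808 = 1968548576 + 9273632*√179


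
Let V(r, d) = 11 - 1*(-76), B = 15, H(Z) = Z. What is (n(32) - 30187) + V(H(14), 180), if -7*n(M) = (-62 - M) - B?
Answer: -210591/7 ≈ -30084.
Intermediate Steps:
V(r, d) = 87 (V(r, d) = 11 + 76 = 87)
n(M) = 11 + M/7 (n(M) = -((-62 - M) - 1*15)/7 = -((-62 - M) - 15)/7 = -(-77 - M)/7 = 11 + M/7)
(n(32) - 30187) + V(H(14), 180) = ((11 + (1/7)*32) - 30187) + 87 = ((11 + 32/7) - 30187) + 87 = (109/7 - 30187) + 87 = -211200/7 + 87 = -210591/7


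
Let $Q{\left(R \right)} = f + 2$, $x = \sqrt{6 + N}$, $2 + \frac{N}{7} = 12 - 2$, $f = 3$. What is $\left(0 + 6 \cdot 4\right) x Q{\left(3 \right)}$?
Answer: $120 \sqrt{62} \approx 944.88$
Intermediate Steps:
$N = 56$ ($N = -14 + 7 \left(12 - 2\right) = -14 + 7 \cdot 10 = -14 + 70 = 56$)
$x = \sqrt{62}$ ($x = \sqrt{6 + 56} = \sqrt{62} \approx 7.874$)
$Q{\left(R \right)} = 5$ ($Q{\left(R \right)} = 3 + 2 = 5$)
$\left(0 + 6 \cdot 4\right) x Q{\left(3 \right)} = \left(0 + 6 \cdot 4\right) \sqrt{62} \cdot 5 = \left(0 + 24\right) \sqrt{62} \cdot 5 = 24 \sqrt{62} \cdot 5 = 120 \sqrt{62}$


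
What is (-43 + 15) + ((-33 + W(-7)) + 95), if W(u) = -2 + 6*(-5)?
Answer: 2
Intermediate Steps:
W(u) = -32 (W(u) = -2 - 30 = -32)
(-43 + 15) + ((-33 + W(-7)) + 95) = (-43 + 15) + ((-33 - 32) + 95) = -28 + (-65 + 95) = -28 + 30 = 2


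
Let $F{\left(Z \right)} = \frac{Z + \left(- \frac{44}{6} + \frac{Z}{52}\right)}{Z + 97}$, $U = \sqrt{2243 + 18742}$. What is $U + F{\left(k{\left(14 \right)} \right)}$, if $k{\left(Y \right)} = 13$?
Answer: $\frac{71}{1320} + \sqrt{20985} \approx 144.92$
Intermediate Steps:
$U = \sqrt{20985} \approx 144.86$
$F{\left(Z \right)} = \frac{- \frac{22}{3} + \frac{53 Z}{52}}{97 + Z}$ ($F{\left(Z \right)} = \frac{Z + \left(\left(-44\right) \frac{1}{6} + Z \frac{1}{52}\right)}{97 + Z} = \frac{Z + \left(- \frac{22}{3} + \frac{Z}{52}\right)}{97 + Z} = \frac{- \frac{22}{3} + \frac{53 Z}{52}}{97 + Z}$)
$U + F{\left(k{\left(14 \right)} \right)} = \sqrt{20985} + \frac{-1144 + 159 \cdot 13}{156 \left(97 + 13\right)} = \sqrt{20985} + \frac{-1144 + 2067}{156 \cdot 110} = \sqrt{20985} + \frac{1}{156} \cdot \frac{1}{110} \cdot 923 = \sqrt{20985} + \frac{71}{1320} = \frac{71}{1320} + \sqrt{20985}$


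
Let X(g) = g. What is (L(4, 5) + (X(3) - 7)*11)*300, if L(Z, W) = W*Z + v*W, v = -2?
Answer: -10200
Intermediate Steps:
L(Z, W) = -2*W + W*Z (L(Z, W) = W*Z - 2*W = -2*W + W*Z)
(L(4, 5) + (X(3) - 7)*11)*300 = (5*(-2 + 4) + (3 - 7)*11)*300 = (5*2 - 4*11)*300 = (10 - 44)*300 = -34*300 = -10200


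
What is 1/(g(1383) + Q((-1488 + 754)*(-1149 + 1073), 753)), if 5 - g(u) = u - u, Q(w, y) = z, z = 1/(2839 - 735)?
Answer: 2104/10521 ≈ 0.19998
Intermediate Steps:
z = 1/2104 ≈ 0.00047529
Q(w, y) = 1/2104
g(u) = 5 (g(u) = 5 - (u - u) = 5 - 1*0 = 5 + 0 = 5)
1/(g(1383) + Q((-1488 + 754)*(-1149 + 1073), 753)) = 1/(5 + 1/2104) = 1/(10521/2104) = 2104/10521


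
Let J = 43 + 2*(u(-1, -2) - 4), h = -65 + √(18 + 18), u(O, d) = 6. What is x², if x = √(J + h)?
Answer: -12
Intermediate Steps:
h = -59 (h = -65 + √36 = -65 + 6 = -59)
J = 47 (J = 43 + 2*(6 - 4) = 43 + 2*2 = 43 + 4 = 47)
x = 2*I*√3 (x = √(47 - 59) = √(-12) = 2*I*√3 ≈ 3.4641*I)
x² = (2*I*√3)² = -12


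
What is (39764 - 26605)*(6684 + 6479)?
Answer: 173211917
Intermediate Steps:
(39764 - 26605)*(6684 + 6479) = 13159*13163 = 173211917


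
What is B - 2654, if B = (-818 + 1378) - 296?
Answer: -2390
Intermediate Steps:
B = 264 (B = 560 - 296 = 264)
B - 2654 = 264 - 2654 = -2390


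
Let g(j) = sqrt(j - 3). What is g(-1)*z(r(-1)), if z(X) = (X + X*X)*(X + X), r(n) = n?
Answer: 0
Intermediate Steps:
z(X) = 2*X*(X + X**2) (z(X) = (X + X**2)*(2*X) = 2*X*(X + X**2))
g(j) = sqrt(-3 + j)
g(-1)*z(r(-1)) = sqrt(-3 - 1)*(2*(-1)**2*(1 - 1)) = sqrt(-4)*(2*1*0) = (2*I)*0 = 0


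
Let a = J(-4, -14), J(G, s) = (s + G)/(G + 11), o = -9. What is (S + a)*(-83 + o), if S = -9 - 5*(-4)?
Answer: -5428/7 ≈ -775.43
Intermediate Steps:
J(G, s) = (G + s)/(11 + G)
S = 11 (S = -9 + 20 = 11)
a = -18/7 (a = (-4 - 14)/(11 - 4) = -18/7 ≈ -2.5714)
(S + a)*(-83 + o) = (11 - 18/7)*(-83 - 9) = (59/7)*(-92) = -5428/7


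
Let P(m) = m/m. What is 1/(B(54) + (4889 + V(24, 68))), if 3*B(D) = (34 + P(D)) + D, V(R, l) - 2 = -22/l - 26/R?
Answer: 204/1003529 ≈ 0.00020328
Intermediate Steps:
P(m) = 1
V(R, l) = 2 - 26/R - 22/l (V(R, l) = 2 + (-22/l - 26/R) = 2 + (-26/R - 22/l) = 2 - 26/R - 22/l)
B(D) = 35/3 + D/3 (B(D) = ((34 + 1) + D)/3 = (35 + D)/3 = 35/3 + D/3)
1/(B(54) + (4889 + V(24, 68))) = 1/((35/3 + (1/3)*54) + (4889 + (2 - 26/24 - 22/68))) = 1/((35/3 + 18) + (4889 + (2 - 26*1/24 - 22*1/68))) = 1/(89/3 + (4889 + (2 - 13/12 - 11/34))) = 1/(89/3 + (4889 + 121/204)) = 1/(89/3 + 997477/204) = 1/(1003529/204) = 204/1003529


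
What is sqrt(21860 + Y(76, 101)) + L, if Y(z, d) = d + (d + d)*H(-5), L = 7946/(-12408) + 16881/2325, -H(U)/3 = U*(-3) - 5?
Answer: 31830833/4808100 + sqrt(15901) ≈ 132.72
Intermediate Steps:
H(U) = 15 + 9*U (H(U) = -3*(U*(-3) - 5) = -3*(-3*U - 5) = -3*(-5 - 3*U) = 15 + 9*U)
L = 31830833/4808100 (L = 7946*(-1/12408) + 16881*(1/2325) = -3973/6204 + 5627/775 = 31830833/4808100 ≈ 6.6203)
Y(z, d) = -59*d (Y(z, d) = d + (d + d)*(15 + 9*(-5)) = d + (2*d)*(15 - 45) = d + (2*d)*(-30) = d - 60*d = -59*d)
sqrt(21860 + Y(76, 101)) + L = sqrt(21860 - 59*101) + 31830833/4808100 = sqrt(21860 - 5959) + 31830833/4808100 = sqrt(15901) + 31830833/4808100 = 31830833/4808100 + sqrt(15901)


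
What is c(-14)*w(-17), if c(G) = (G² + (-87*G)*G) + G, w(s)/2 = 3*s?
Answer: 1720740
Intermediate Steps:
w(s) = 6*s (w(s) = 2*(3*s) = 6*s)
c(G) = G - 86*G² (c(G) = (G² - 87*G²) + G = -86*G² + G = G - 86*G²)
c(-14)*w(-17) = (-14*(1 - 86*(-14)))*(6*(-17)) = -14*(1 + 1204)*(-102) = -14*1205*(-102) = -16870*(-102) = 1720740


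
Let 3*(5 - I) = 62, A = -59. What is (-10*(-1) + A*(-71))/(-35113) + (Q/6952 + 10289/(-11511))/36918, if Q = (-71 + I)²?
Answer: -119276575917617/997460209769562 ≈ -0.11958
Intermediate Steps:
I = -47/3 (I = 5 - ⅓*62 = 5 - 62/3 = -47/3 ≈ -15.667)
Q = 67600/9 (Q = (-71 - 47/3)² = (-260/3)² = 67600/9 ≈ 7511.1)
(-10*(-1) + A*(-71))/(-35113) + (Q/6952 + 10289/(-11511))/36918 = (-10*(-1) - 59*(-71))/(-35113) + ((67600/9)/6952 + 10289/(-11511))/36918 = (10 + 4189)*(-1/35113) + ((67600/9)*(1/6952) + 10289*(-1/11511))*(1/36918) = 4199*(-1/35113) + (8450/7821 - 10289/11511)*(1/36918) = -323/2701 + (1866409/10003059)*(1/36918) = -323/2701 + 1866409/369292932162 = -119276575917617/997460209769562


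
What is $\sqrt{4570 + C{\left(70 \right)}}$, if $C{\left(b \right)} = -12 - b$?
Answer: $2 \sqrt{1122} \approx 66.993$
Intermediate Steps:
$\sqrt{4570 + C{\left(70 \right)}} = \sqrt{4570 - 82} = \sqrt{4488} = 2 \sqrt{1122}$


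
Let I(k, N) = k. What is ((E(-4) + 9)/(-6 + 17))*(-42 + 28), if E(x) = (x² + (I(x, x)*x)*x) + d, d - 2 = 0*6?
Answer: 518/11 ≈ 47.091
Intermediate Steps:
d = 2 (d = 2 + 0*6 = 2 + 0 = 2)
E(x) = 2 + x² + x³ (E(x) = (x² + (x*x)*x) + 2 = (x² + x²*x) + 2 = (x² + x³) + 2 = 2 + x² + x³)
((E(-4) + 9)/(-6 + 17))*(-42 + 28) = (((2 + (-4)² + (-4)³) + 9)/(-6 + 17))*(-42 + 28) = (((2 + 16 - 64) + 9)/11)*(-14) = ((-46 + 9)*(1/11))*(-14) = -37*1/11*(-14) = -37/11*(-14) = 518/11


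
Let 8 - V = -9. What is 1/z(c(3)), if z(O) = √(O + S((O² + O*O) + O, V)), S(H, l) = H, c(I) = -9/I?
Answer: √3/6 ≈ 0.28868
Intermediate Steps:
V = 17 (V = 8 - 1*(-9) = 8 + 9 = 17)
z(O) = √(2*O + 2*O²) (z(O) = √(O + ((O² + O*O) + O)) = √(O + ((O² + O²) + O)) = √(O + (2*O² + O)) = √(O + (O + 2*O²)) = √(2*O + 2*O²))
1/z(c(3)) = 1/(√2*√((-9/3)*(1 - 9/3))) = 1/(√2*√((-9*⅓)*(1 - 9*⅓))) = 1/(√2*√(-3*(1 - 3))) = 1/(√2*√(-3*(-2))) = 1/(√2*√6) = 1/(2*√3) = √3/6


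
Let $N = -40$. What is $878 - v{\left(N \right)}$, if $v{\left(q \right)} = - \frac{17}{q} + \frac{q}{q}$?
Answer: $\frac{35063}{40} \approx 876.58$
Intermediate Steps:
$v{\left(q \right)} = 1 - \frac{17}{q}$ ($v{\left(q \right)} = - \frac{17}{q} + 1 = 1 - \frac{17}{q}$)
$878 - v{\left(N \right)} = 878 - \frac{-17 - 40}{-40} = 878 - \left(- \frac{1}{40}\right) \left(-57\right) = 878 - \frac{57}{40} = \frac{35063}{40}$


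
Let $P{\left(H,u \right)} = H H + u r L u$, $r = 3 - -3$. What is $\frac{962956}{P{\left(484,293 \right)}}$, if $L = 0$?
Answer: $\frac{240739}{58564} \approx 4.1107$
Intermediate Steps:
$r = 6$ ($r = 3 + 3 = 6$)
$P{\left(H,u \right)} = H^{2}$ ($P{\left(H,u \right)} = H H + u 6 \cdot 0 u = H^{2} + 6 u 0 u = H^{2} + 0 u = H^{2} + 0 = H^{2}$)
$\frac{962956}{P{\left(484,293 \right)}} = \frac{962956}{484^{2}} = \frac{962956}{234256} = 962956 \cdot \frac{1}{234256} = \frac{240739}{58564}$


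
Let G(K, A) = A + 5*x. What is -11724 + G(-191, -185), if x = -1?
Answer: -11914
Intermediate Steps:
G(K, A) = -5 + A (G(K, A) = A + 5*(-1) = A - 5 = -5 + A)
-11724 + G(-191, -185) = -11724 + (-5 - 185) = -11724 - 190 = -11914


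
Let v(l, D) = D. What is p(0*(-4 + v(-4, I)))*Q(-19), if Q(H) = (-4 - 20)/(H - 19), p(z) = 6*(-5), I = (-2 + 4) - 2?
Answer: -360/19 ≈ -18.947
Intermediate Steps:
I = 0 (I = 2 - 2 = 0)
p(z) = -30
Q(H) = -24/(-19 + H)
p(0*(-4 + v(-4, I)))*Q(-19) = -(-720)/(-19 - 19) = -(-720)/(-38) = -(-720)*(-1)/38 = -30*12/19 = -360/19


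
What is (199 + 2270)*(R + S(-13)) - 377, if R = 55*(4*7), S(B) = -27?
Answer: 3735220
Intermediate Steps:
R = 1540 (R = 55*28 = 1540)
(199 + 2270)*(R + S(-13)) - 377 = (199 + 2270)*(1540 - 27) - 377 = 2469*1513 - 377 = 3735597 - 377 = 3735220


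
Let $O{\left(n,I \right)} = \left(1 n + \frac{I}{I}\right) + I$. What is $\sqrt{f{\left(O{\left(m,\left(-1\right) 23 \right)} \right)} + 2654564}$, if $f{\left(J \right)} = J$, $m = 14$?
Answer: $2 \sqrt{663639} \approx 1629.3$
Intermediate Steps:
$O{\left(n,I \right)} = 1 + I + n$ ($O{\left(n,I \right)} = \left(n + 1\right) + I = \left(1 + n\right) + I = 1 + I + n$)
$\sqrt{f{\left(O{\left(m,\left(-1\right) 23 \right)} \right)} + 2654564} = \sqrt{\left(1 - 23 + 14\right) + 2654564} = \sqrt{-8 + 2654564} = \sqrt{2654556} = 2 \sqrt{663639}$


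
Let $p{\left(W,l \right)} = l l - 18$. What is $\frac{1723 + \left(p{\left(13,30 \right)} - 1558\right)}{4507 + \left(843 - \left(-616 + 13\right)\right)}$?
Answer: $\frac{1047}{5953} \approx 0.17588$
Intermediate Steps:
$p{\left(W,l \right)} = -18 + l^{2}$ ($p{\left(W,l \right)} = l^{2} - 18 = -18 + l^{2}$)
$\frac{1723 + \left(p{\left(13,30 \right)} - 1558\right)}{4507 + \left(843 - \left(-616 + 13\right)\right)} = \frac{1723 - \left(1576 - 900\right)}{4507 + \left(843 - \left(-616 + 13\right)\right)} = \frac{1723 + \left(\left(-18 + 900\right) - 1558\right)}{4507 + \left(843 - -603\right)} = \frac{1723 + \left(882 - 1558\right)}{4507 + \left(843 + 603\right)} = \frac{1723 - 676}{4507 + 1446} = \frac{1047}{5953}$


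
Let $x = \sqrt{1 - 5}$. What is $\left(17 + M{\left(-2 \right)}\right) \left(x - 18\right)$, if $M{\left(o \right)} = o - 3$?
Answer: $-216 + 24 i \approx -216.0 + 24.0 i$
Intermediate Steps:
$M{\left(o \right)} = -3 + o$ ($M{\left(o \right)} = o - 3 = -3 + o$)
$x = 2 i$ ($x = \sqrt{-4} = 2 i \approx 2.0 i$)
$\left(17 + M{\left(-2 \right)}\right) \left(x - 18\right) = \left(17 - 5\right) \left(2 i - 18\right) = \left(17 - 5\right) \left(-18 + 2 i\right) = 12 \left(-18 + 2 i\right) = -216 + 24 i$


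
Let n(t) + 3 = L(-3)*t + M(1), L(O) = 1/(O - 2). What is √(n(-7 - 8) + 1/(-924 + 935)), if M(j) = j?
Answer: 2*√33/11 ≈ 1.0445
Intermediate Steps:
L(O) = 1/(-2 + O)
n(t) = -2 - t/5 (n(t) = -3 + (t/(-2 - 3) + 1) = -3 + (t/(-5) + 1) = -3 + (-t/5 + 1) = -3 + (1 - t/5) = -2 - t/5)
√(n(-7 - 8) + 1/(-924 + 935)) = √((-2 - (-7 - 8)/5) + 1/(-924 + 935)) = √((-2 - ⅕*(-15)) + 1/11) = √((-2 + 3) + 1/11) = √(1 + 1/11) = √(12/11) = 2*√33/11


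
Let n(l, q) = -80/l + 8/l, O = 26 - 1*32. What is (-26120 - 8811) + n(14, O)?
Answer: -244553/7 ≈ -34936.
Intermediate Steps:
O = -6 (O = 26 - 32 = -6)
n(l, q) = -72/l
(-26120 - 8811) + n(14, O) = (-26120 - 8811) - 72/14 = -34931 - 72*1/14 = -34931 - 36/7 = -244553/7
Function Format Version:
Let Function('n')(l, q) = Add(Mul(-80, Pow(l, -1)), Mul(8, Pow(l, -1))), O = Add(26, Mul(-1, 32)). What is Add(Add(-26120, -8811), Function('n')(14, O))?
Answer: Rational(-244553, 7) ≈ -34936.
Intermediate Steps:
O = -6 (O = Add(26, -32) = -6)
Function('n')(l, q) = Mul(-72, Pow(l, -1))
Add(Add(-26120, -8811), Function('n')(14, O)) = Add(Add(-26120, -8811), Mul(-72, Pow(14, -1))) = Add(-34931, Mul(-72, Rational(1, 14))) = Add(-34931, Rational(-36, 7)) = Rational(-244553, 7)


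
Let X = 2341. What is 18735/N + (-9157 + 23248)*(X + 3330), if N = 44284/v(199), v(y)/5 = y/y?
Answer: 3538737234999/44284 ≈ 7.9910e+7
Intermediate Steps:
v(y) = 5 (v(y) = 5*(y/y) = 5*1 = 5)
N = 44284/5 ≈ 8856.8
18735/N + (-9157 + 23248)*(X + 3330) = 18735/(44284/5) + (-9157 + 23248)*(2341 + 3330) = 18735*(5/44284) + 14091*5671 = 93675/44284 + 79910061 = 3538737234999/44284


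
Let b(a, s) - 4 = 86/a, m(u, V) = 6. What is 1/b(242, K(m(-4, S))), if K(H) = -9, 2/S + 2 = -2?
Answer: 121/527 ≈ 0.22960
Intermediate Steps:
S = -½ (S = 2/(-2 - 2) = 2/(-4) = 2*(-¼) = -½ ≈ -0.50000)
b(a, s) = 4 + 86/a
1/b(242, K(m(-4, S))) = 1/(4 + 86/242) = 1/(4 + 86*(1/242)) = 1/(4 + 43/121) = 1/(527/121) = 121/527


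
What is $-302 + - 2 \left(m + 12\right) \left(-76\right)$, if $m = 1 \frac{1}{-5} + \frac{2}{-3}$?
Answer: $\frac{20854}{15} \approx 1390.3$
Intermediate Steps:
$m = - \frac{13}{15}$ ($m = 1 \left(- \frac{1}{5}\right) + 2 \left(- \frac{1}{3}\right) = - \frac{1}{5} - \frac{2}{3} = - \frac{13}{15} \approx -0.86667$)
$-302 + - 2 \left(m + 12\right) \left(-76\right) = -302 + - 2 \left(- \frac{13}{15} + 12\right) \left(-76\right) = -302 + \left(-2\right) \frac{167}{15} \left(-76\right) = -302 - - \frac{25384}{15} = -302 + \frac{25384}{15} = \frac{20854}{15}$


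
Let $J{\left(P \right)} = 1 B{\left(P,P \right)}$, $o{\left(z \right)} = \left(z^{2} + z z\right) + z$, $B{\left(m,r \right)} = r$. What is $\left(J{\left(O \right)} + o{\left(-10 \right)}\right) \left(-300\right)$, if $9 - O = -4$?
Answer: $-60900$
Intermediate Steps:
$O = 13$ ($O = 9 - -4 = 9 + 4 = 13$)
$o{\left(z \right)} = z + 2 z^{2}$ ($o{\left(z \right)} = \left(z^{2} + z^{2}\right) + z = 2 z^{2} + z = z + 2 z^{2}$)
$J{\left(P \right)} = P$ ($J{\left(P \right)} = 1 P = P$)
$\left(J{\left(O \right)} + o{\left(-10 \right)}\right) \left(-300\right) = \left(13 - 10 \left(1 + 2 \left(-10\right)\right)\right) \left(-300\right) = \left(13 - 10 \left(1 - 20\right)\right) \left(-300\right) = \left(13 - -190\right) \left(-300\right) = \left(13 + 190\right) \left(-300\right) = 203 \left(-300\right) = -60900$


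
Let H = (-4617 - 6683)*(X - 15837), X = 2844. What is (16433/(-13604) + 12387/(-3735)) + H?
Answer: 2486702570251999/16936980 ≈ 1.4682e+8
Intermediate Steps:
H = 146820900 (H = (-4617 - 6683)*(2844 - 15837) = -11300*(-12993) = 146820900)
(16433/(-13604) + 12387/(-3735)) + H = (16433/(-13604) + 12387/(-3735)) + 146820900 = (16433*(-1/13604) + 12387*(-1/3735)) + 146820900 = (-16433/13604 - 4129/1245) + 146820900 = -76630001/16936980 + 146820900 = 2486702570251999/16936980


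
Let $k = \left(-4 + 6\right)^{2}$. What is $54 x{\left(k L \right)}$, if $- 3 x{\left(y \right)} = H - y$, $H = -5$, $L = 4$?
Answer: $378$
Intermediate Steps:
$k = 4$ ($k = 2^{2} = 4$)
$x{\left(y \right)} = \frac{5}{3} + \frac{y}{3}$ ($x{\left(y \right)} = - \frac{-5 - y}{3} = \frac{5}{3} + \frac{y}{3}$)
$54 x{\left(k L \right)} = 54 \left(\frac{5}{3} + \frac{4 \cdot 4}{3}\right) = 54 \left(\frac{5}{3} + \frac{1}{3} \cdot 16\right) = 54 \left(\frac{5}{3} + \frac{16}{3}\right) = 54 \cdot 7 = 378$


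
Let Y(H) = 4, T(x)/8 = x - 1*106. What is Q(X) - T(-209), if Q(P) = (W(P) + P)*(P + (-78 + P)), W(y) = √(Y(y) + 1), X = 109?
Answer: 17780 + 140*√5 ≈ 18093.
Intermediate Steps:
T(x) = -848 + 8*x (T(x) = 8*(x - 1*106) = 8*(x - 106) = 8*(-106 + x) = -848 + 8*x)
W(y) = √5 (W(y) = √(4 + 1) = √5)
Q(P) = (-78 + 2*P)*(P + √5) (Q(P) = (√5 + P)*(P + (-78 + P)) = (P + √5)*(-78 + 2*P) = (-78 + 2*P)*(P + √5))
Q(X) - T(-209) = (-78*109 - 78*√5 + 2*109² + 2*109*√5) - (-848 + 8*(-209)) = (-8502 - 78*√5 + 2*11881 + 218*√5) - (-848 - 1672) = (-8502 - 78*√5 + 23762 + 218*√5) - 1*(-2520) = (15260 + 140*√5) + 2520 = 17780 + 140*√5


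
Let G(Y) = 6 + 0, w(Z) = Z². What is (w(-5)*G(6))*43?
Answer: 6450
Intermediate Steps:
G(Y) = 6
(w(-5)*G(6))*43 = ((-5)²*6)*43 = (25*6)*43 = 150*43 = 6450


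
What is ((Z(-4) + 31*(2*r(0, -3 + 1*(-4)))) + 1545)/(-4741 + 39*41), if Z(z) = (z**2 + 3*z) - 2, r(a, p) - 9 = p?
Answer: -1671/3142 ≈ -0.53183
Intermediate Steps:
r(a, p) = 9 + p
Z(z) = -2 + z**2 + 3*z
((Z(-4) + 31*(2*r(0, -3 + 1*(-4)))) + 1545)/(-4741 + 39*41) = (((-2 + (-4)**2 + 3*(-4)) + 31*(2*(9 + (-3 + 1*(-4))))) + 1545)/(-4741 + 39*41) = (((-2 + 16 - 12) + 31*(2*(9 + (-3 - 4)))) + 1545)/(-4741 + 1599) = ((2 + 31*(2*(9 - 7))) + 1545)/(-3142) = ((2 + 31*(2*2)) + 1545)*(-1/3142) = ((2 + 31*4) + 1545)*(-1/3142) = ((2 + 124) + 1545)*(-1/3142) = (126 + 1545)*(-1/3142) = 1671*(-1/3142) = -1671/3142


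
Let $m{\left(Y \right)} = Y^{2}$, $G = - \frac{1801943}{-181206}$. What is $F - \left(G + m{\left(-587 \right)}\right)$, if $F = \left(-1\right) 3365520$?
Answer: $- \frac{672292189277}{181206} \approx -3.7101 \cdot 10^{6}$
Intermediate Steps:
$F = -3365520$
$G = \frac{1801943}{181206}$ ($G = \left(-1801943\right) \left(- \frac{1}{181206}\right) = \frac{1801943}{181206} \approx 9.9442$)
$F - \left(G + m{\left(-587 \right)}\right) = -3365520 - \left(\frac{1801943}{181206} + \left(-587\right)^{2}\right) = -3365520 - \left(\frac{1801943}{181206} + 344569\right) = -3365520 - \frac{62439772157}{181206} = - \frac{672292189277}{181206}$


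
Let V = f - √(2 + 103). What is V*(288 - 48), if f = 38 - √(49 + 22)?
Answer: 9120 - 240*√71 - 240*√105 ≈ 4638.5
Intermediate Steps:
f = 38 - √71 ≈ 29.574
V = 38 - √71 - √105 (V = (38 - √71) - √(2 + 103) = (38 - √71) - √105 = 38 - √71 - √105 ≈ 19.327)
V*(288 - 48) = (38 - √71 - √105)*(288 - 48) = (38 - √71 - √105)*240 = 9120 - 240*√71 - 240*√105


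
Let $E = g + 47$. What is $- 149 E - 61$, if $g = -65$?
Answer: $2621$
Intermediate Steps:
$E = -18$ ($E = -65 + 47 = -18$)
$- 149 E - 61 = \left(-149\right) \left(-18\right) - 61 = 2682 - 61 = 2621$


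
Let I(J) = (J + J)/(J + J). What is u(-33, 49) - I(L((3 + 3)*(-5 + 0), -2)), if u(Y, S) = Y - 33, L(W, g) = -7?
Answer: -67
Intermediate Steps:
u(Y, S) = -33 + Y
I(J) = 1 (I(J) = (2*J)/((2*J)) = (2*J)*(1/(2*J)) = 1)
u(-33, 49) - I(L((3 + 3)*(-5 + 0), -2)) = (-33 - 33) - 1*1 = -66 - 1 = -67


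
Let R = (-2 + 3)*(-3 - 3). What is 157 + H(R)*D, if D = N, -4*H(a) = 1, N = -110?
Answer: 369/2 ≈ 184.50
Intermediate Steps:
R = -6 (R = 1*(-6) = -6)
H(a) = -¼ (H(a) = -¼*1 = -¼)
D = -110
157 + H(R)*D = 157 - ¼*(-110) = 157 + 55/2 = 369/2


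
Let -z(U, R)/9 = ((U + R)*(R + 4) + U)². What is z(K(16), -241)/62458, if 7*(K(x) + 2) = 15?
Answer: -1436999165001/3060442 ≈ -4.6954e+5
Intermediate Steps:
K(x) = ⅐ (K(x) = -2 + (⅐)*15 = -2 + 15/7 = ⅐)
z(U, R) = -9*(U + (4 + R)*(R + U))² (z(U, R) = -9*((U + R)*(R + 4) + U)² = -9*((R + U)*(4 + R) + U)² = -9*((4 + R)*(R + U) + U)² = -9*(U + (4 + R)*(R + U))²)
z(K(16), -241)/62458 = -9*((-241)² + 4*(-241) + 5*(⅐) - 241*⅐)²/62458 = -9*(58081 - 964 + 5/7 - 241/7)²*(1/62458) = -9*(399583/7)²*(1/62458) = -9*159666573889/49*(1/62458) = -1436999165001/49*1/62458 = -1436999165001/3060442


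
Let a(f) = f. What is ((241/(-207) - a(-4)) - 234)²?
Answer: 2289718201/42849 ≈ 53437.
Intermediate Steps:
((241/(-207) - a(-4)) - 234)² = ((241/(-207) - 1*(-4)) - 234)² = ((241*(-1/207) + 4) - 234)² = ((-241/207 + 4) - 234)² = (587/207 - 234)² = (-47851/207)² = 2289718201/42849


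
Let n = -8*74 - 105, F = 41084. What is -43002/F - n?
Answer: 14296273/20542 ≈ 695.95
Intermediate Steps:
n = -697 (n = -592 - 105 = -697)
-43002/F - n = -43002/41084 - 1*(-697) = -43002*1/41084 + 697 = -21501/20542 + 697 = 14296273/20542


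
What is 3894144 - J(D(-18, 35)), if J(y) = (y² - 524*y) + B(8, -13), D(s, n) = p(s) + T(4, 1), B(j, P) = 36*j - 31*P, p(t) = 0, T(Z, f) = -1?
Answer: 3892928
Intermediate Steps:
B(j, P) = -31*P + 36*j
D(s, n) = -1 (D(s, n) = 0 - 1 = -1)
J(y) = 691 + y² - 524*y (J(y) = (y² - 524*y) + (-31*(-13) + 36*8) = (y² - 524*y) + (403 + 288) = (y² - 524*y) + 691 = 691 + y² - 524*y)
3894144 - J(D(-18, 35)) = 3894144 - (691 + (-1)² - 524*(-1)) = 3894144 - (691 + 1 + 524) = 3894144 - 1*1216 = 3894144 - 1216 = 3892928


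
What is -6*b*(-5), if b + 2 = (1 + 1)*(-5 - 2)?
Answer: -480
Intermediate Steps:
b = -16 (b = -2 + (1 + 1)*(-5 - 2) = -2 + 2*(-7) = -2 - 14 = -16)
-6*b*(-5) = -6*(-16)*(-5) = 96*(-5) = -480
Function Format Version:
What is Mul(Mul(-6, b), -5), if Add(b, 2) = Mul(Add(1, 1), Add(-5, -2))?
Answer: -480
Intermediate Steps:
b = -16 (b = Add(-2, Mul(Add(1, 1), Add(-5, -2))) = Add(-2, Mul(2, -7)) = Add(-2, -14) = -16)
Mul(Mul(-6, b), -5) = Mul(Mul(-6, -16), -5) = Mul(96, -5) = -480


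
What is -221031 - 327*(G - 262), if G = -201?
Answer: -69630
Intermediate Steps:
-221031 - 327*(G - 262) = -221031 - 327*(-201 - 262) = -221031 - 327*(-463) = -221031 + 151401 = -69630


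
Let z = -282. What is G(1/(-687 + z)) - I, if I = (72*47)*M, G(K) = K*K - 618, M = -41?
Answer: 129694927087/938961 ≈ 1.3813e+5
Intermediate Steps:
G(K) = -618 + K² (G(K) = K² - 618 = -618 + K²)
I = -138744 (I = (72*47)*(-41) = 3384*(-41) = -138744)
G(1/(-687 + z)) - I = (-618 + (1/(-687 - 282))²) - 1*(-138744) = (-618 + (1/(-969))²) + 138744 = (-618 + (-1/969)²) + 138744 = (-618 + 1/938961) + 138744 = -580277897/938961 + 138744 = 129694927087/938961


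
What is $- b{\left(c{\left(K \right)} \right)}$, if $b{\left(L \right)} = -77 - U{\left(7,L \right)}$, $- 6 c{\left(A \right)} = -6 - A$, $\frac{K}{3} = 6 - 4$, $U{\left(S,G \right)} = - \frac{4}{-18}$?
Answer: $\frac{695}{9} \approx 77.222$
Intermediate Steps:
$U{\left(S,G \right)} = \frac{2}{9}$ ($U{\left(S,G \right)} = \left(-4\right) \left(- \frac{1}{18}\right) = \frac{2}{9}$)
$K = 6$ ($K = 3 \left(6 - 4\right) = 3 \cdot 2 = 6$)
$c{\left(A \right)} = 1 + \frac{A}{6}$ ($c{\left(A \right)} = - \frac{-6 - A}{6} = 1 + \frac{A}{6}$)
$b{\left(L \right)} = - \frac{695}{9}$ ($b{\left(L \right)} = -77 - \frac{2}{9} = - \frac{695}{9}$)
$- b{\left(c{\left(K \right)} \right)} = \left(-1\right) \left(- \frac{695}{9}\right) = \frac{695}{9}$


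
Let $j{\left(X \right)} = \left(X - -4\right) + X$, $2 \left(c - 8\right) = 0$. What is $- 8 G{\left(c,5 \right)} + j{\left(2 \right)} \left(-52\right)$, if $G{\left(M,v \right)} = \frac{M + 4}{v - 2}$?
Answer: $-448$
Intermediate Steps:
$c = 8$ ($c = 8 + \frac{1}{2} \cdot 0 = 8 + 0 = 8$)
$j{\left(X \right)} = 4 + 2 X$ ($j{\left(X \right)} = \left(X + 4\right) + X = \left(4 + X\right) + X = 4 + 2 X$)
$G{\left(M,v \right)} = \frac{4 + M}{-2 + v}$
$- 8 G{\left(c,5 \right)} + j{\left(2 \right)} \left(-52\right) = - 8 \frac{4 + 8}{-2 + 5} + \left(4 + 2 \cdot 2\right) \left(-52\right) = - 8 \cdot \frac{1}{3} \cdot 12 + \left(4 + 4\right) \left(-52\right) = - 8 \cdot \frac{1}{3} \cdot 12 + 8 \left(-52\right) = \left(-8\right) 4 - 416 = -32 - 416 = -448$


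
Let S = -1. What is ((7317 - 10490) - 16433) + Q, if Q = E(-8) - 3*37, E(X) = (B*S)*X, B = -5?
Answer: -19757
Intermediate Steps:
E(X) = 5*X (E(X) = (-5*(-1))*X = 5*X)
Q = -151 (Q = 5*(-8) - 3*37 = -40 - 111 = -151)
((7317 - 10490) - 16433) + Q = ((7317 - 10490) - 16433) - 151 = (-3173 - 16433) - 151 = -19606 - 151 = -19757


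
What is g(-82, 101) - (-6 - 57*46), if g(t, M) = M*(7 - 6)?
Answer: 2729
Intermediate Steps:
g(t, M) = M (g(t, M) = M*1 = M)
g(-82, 101) - (-6 - 57*46) = 101 - (-6 - 57*46) = 101 - (-6 - 2622) = 101 - 1*(-2628) = 101 + 2628 = 2729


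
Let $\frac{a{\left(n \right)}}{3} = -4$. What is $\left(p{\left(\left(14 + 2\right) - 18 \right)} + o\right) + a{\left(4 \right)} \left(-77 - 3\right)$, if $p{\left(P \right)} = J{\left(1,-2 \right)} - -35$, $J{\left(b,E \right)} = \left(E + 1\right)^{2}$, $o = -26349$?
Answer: $-25353$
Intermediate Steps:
$a{\left(n \right)} = -12$ ($a{\left(n \right)} = 3 \left(-4\right) = -12$)
$J{\left(b,E \right)} = \left(1 + E\right)^{2}$
$p{\left(P \right)} = 36$ ($p{\left(P \right)} = \left(1 - 2\right)^{2} - -35 = \left(-1\right)^{2} + 35 = 1 + 35 = 36$)
$\left(p{\left(\left(14 + 2\right) - 18 \right)} + o\right) + a{\left(4 \right)} \left(-77 - 3\right) = \left(36 - 26349\right) - 12 \left(-77 - 3\right) = -26313 - -960 = -26313 + 960 = -25353$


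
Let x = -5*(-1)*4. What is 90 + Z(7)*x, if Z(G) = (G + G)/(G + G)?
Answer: 110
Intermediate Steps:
x = 20 (x = 5*4 = 20)
Z(G) = 1 (Z(G) = (2*G)/((2*G)) = (2*G)*(1/(2*G)) = 1)
90 + Z(7)*x = 90 + 1*20 = 90 + 20 = 110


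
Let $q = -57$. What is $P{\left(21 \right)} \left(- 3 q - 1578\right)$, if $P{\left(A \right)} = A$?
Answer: $-29547$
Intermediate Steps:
$P{\left(21 \right)} \left(- 3 q - 1578\right) = 21 \left(\left(-3\right) \left(-57\right) - 1578\right) = 21 \left(171 - 1578\right) = 21 \left(-1407\right) = -29547$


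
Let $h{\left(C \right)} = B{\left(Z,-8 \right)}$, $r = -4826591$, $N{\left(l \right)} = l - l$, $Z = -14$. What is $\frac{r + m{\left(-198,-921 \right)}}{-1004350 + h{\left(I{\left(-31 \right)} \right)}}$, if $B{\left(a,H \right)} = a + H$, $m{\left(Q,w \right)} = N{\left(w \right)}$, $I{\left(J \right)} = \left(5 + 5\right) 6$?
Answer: $\frac{4826591}{1004372} \approx 4.8056$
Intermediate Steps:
$I{\left(J \right)} = 60$ ($I{\left(J \right)} = 10 \cdot 6 = 60$)
$N{\left(l \right)} = 0$
$m{\left(Q,w \right)} = 0$
$B{\left(a,H \right)} = H + a$
$h{\left(C \right)} = -22$ ($h{\left(C \right)} = -8 - 14 = -22$)
$\frac{r + m{\left(-198,-921 \right)}}{-1004350 + h{\left(I{\left(-31 \right)} \right)}} = \frac{-4826591 + 0}{-1004350 - 22} = - \frac{4826591}{-1004372} = \left(-4826591\right) \left(- \frac{1}{1004372}\right) = \frac{4826591}{1004372}$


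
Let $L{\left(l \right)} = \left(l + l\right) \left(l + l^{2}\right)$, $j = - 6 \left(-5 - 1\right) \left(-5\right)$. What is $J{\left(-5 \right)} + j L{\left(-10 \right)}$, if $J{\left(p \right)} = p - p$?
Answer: $324000$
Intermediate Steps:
$j = -180$ ($j = \left(-6\right) \left(-6\right) \left(-5\right) = 36 \left(-5\right) = -180$)
$J{\left(p \right)} = 0$
$L{\left(l \right)} = 2 l \left(l + l^{2}\right)$
$J{\left(-5 \right)} + j L{\left(-10 \right)} = 0 - 180 \cdot 2 \left(-10\right)^{2} \left(1 - 10\right) = 0 - 180 \cdot 2 \cdot 100 \left(-9\right) = 0 - -324000 = 0 + 324000 = 324000$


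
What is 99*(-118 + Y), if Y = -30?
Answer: -14652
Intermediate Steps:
99*(-118 + Y) = 99*(-118 - 30) = 99*(-148) = -14652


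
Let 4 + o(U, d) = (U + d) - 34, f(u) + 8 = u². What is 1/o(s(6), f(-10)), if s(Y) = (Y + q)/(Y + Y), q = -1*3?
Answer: 4/217 ≈ 0.018433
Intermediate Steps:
q = -3
s(Y) = (-3 + Y)/(2*Y) (s(Y) = (Y - 3)/(Y + Y) = (-3 + Y)/((2*Y)) = (-3 + Y)*(1/(2*Y)) = (-3 + Y)/(2*Y))
f(u) = -8 + u²
o(U, d) = -38 + U + d (o(U, d) = -4 + ((U + d) - 34) = -4 + (-34 + U + d) = -38 + U + d)
1/o(s(6), f(-10)) = 1/(-38 + (½)*(-3 + 6)/6 + (-8 + (-10)²)) = 1/(-38 + (½)*(⅙)*3 + (-8 + 100)) = 1/(-38 + ¼ + 92) = 1/(217/4) = 4/217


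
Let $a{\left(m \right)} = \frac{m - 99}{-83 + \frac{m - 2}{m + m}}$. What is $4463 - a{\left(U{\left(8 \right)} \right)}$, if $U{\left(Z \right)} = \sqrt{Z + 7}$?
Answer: $\frac{1822069663}{408371} + \frac{5346 \sqrt{15}}{408371} \approx 4461.9$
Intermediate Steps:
$U{\left(Z \right)} = \sqrt{7 + Z}$
$a{\left(m \right)} = \frac{-99 + m}{-83 + \frac{-2 + m}{2 m}}$
$4463 - a{\left(U{\left(8 \right)} \right)} = 4463 - \frac{2 \sqrt{7 + 8} \left(99 - \sqrt{7 + 8}\right)}{2 + 165 \sqrt{7 + 8}} = 4463 - \frac{2 \sqrt{15} \left(99 - \sqrt{15}\right)}{2 + 165 \sqrt{15}}$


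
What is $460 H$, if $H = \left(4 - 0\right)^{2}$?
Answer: $7360$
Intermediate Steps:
$H = 16$ ($H = \left(4 + 0\right)^{2} = 4^{2} = 16$)
$460 H = 460 \cdot 16 = 7360$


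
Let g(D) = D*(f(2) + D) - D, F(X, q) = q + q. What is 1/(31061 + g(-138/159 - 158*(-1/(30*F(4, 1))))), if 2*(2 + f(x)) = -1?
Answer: 1264050/39258786197 ≈ 3.2198e-5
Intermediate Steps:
F(X, q) = 2*q
f(x) = -5/2 (f(x) = -2 + (½)*(-1) = -2 - ½ = -5/2)
g(D) = -D + D*(-5/2 + D) (g(D) = D*(-5/2 + D) - D = -D + D*(-5/2 + D))
1/(31061 + g(-138/159 - 158*(-1/(30*F(4, 1))))) = 1/(31061 + (-138/159 - 158/(-10*6))*(-7 + 2*(-138/159 - 158/(-10*6)))/2) = 1/(31061 + (-138*1/159 - 158/(-5*2*6))*(-7 + 2*(-138*1/159 - 158/(-5*2*6)))/2) = 1/(31061 + (-46/53 - 158/((-10*6)))*(-7 + 2*(-46/53 - 158/((-10*6))))/2) = 1/(31061 + (-46/53 - 158/(-60))*(-7 + 2*(-46/53 - 158/(-60)))/2) = 1/(31061 + (-46/53 - 158*(-1/60))*(-7 + 2*(-46/53 - 158*(-1/60)))/2) = 1/(31061 + (-46/53 + 79/30)*(-7 + 2*(-46/53 + 79/30))/2) = 1/(31061 + (½)*(2807/1590)*(-7 + 2*(2807/1590))) = 1/(31061 + (½)*(2807/1590)*(-7 + 2807/795)) = 1/(31061 + (½)*(2807/1590)*(-2758/795)) = 1/(31061 - 3870853/1264050) = 1/(39258786197/1264050) = 1264050/39258786197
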